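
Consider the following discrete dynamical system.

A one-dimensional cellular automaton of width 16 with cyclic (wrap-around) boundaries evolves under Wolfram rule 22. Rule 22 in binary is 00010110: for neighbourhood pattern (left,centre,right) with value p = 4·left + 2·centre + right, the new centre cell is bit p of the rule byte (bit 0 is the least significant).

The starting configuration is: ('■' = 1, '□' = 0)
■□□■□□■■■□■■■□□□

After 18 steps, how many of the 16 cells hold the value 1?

0

k=0  ■□□■□□■■■□■■■□□□
k=1  ■■■■■■□□□□□□□■□■
k=2  □□□□□□■□□□□□■■□□
k=3  □□□□□■■■□□□■□□■□
k=4  □□□□■□□□■□■■■■■■
k=5  ■□□■■■□■■□□□□□□□
k=6  ■■■□□□□□□■□□□□□■
k=7  □□□■□□□□■■■□□□■□
k=8  □□■■■□□■□□□■□■■■
k=9  ■■□□□■■■■□■■□□□□
k=10  □□■□■□□□□□□□■□□■
k=11  ■■■□■■□□□□□■■■■■
k=12  □□□□□□■□□□■□□□□□
k=13  □□□□□■■■□■■■□□□□
k=14  □□□□■□□□□□□□■□□□
k=15  □□□■■■□□□□□■■■□□
k=16  □□■□□□■□□□■□□□■□
k=17  □■■■□■■■□■■■□■■■
k=18  □□□□□□□□□□□□□□□□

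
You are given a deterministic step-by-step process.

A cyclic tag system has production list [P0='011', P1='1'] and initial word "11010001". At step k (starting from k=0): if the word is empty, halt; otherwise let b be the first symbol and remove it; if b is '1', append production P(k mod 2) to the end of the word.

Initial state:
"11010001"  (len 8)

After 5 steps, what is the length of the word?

gen 0: "11010001"  (len 8)
gen 1: "1010001011"  (len 10)
gen 2: "0100010111"  (len 10)
gen 3: "100010111"  (len 9)
gen 4: "000101111"  (len 9)
gen 5: "00101111"  (len 8)

8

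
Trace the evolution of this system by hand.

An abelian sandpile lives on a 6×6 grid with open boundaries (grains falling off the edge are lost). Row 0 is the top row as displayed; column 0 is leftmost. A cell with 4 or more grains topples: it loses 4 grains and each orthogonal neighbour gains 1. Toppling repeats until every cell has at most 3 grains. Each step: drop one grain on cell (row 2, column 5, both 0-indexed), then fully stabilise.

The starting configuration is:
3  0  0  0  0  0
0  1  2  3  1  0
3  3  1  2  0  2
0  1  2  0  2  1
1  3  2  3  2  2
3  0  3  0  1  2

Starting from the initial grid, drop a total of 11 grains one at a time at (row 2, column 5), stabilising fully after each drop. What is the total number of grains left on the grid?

56

0) 3  0  0  0  0  0
0  1  2  3  1  0
3  3  1  2  0  2
0  1  2  0  2  1
1  3  2  3  2  2
3  0  3  0  1  2
1) 3  0  0  0  0  0
0  1  2  3  1  0
3  3  1  2  0  3
0  1  2  0  2  1
1  3  2  3  2  2
3  0  3  0  1  2
2) 3  0  0  0  0  0
0  1  2  3  1  1
3  3  1  2  1  0
0  1  2  0  2  2
1  3  2  3  2  2
3  0  3  0  1  2
3) 3  0  0  0  0  0
0  1  2  3  1  1
3  3  1  2  1  1
0  1  2  0  2  2
1  3  2  3  2  2
3  0  3  0  1  2
4) 3  0  0  0  0  0
0  1  2  3  1  1
3  3  1  2  1  2
0  1  2  0  2  2
1  3  2  3  2  2
3  0  3  0  1  2
5) 3  0  0  0  0  0
0  1  2  3  1  1
3  3  1  2  1  3
0  1  2  0  2  2
1  3  2  3  2  2
3  0  3  0  1  2
6) 3  0  0  0  0  0
0  1  2  3  1  2
3  3  1  2  2  0
0  1  2  0  2  3
1  3  2  3  2  2
3  0  3  0  1  2
7) 3  0  0  0  0  0
0  1  2  3  1  2
3  3  1  2  2  1
0  1  2  0  2  3
1  3  2  3  2  2
3  0  3  0  1  2
8) 3  0  0  0  0  0
0  1  2  3  1  2
3  3  1  2  2  2
0  1  2  0  2  3
1  3  2  3  2  2
3  0  3  0  1  2
9) 3  0  0  0  0  0
0  1  2  3  1  2
3  3  1  2  2  3
0  1  2  0  2  3
1  3  2  3  2  2
3  0  3  0  1  2
10) 3  0  0  0  0  0
0  1  2  3  1  3
3  3  1  2  3  1
0  1  2  0  3  0
1  3  2  3  2  3
3  0  3  0  1  2
11) 3  0  0  0  0  0
0  1  2  3  1  3
3  3  1  2  3  2
0  1  2  0  3  0
1  3  2  3  2  3
3  0  3  0  1  2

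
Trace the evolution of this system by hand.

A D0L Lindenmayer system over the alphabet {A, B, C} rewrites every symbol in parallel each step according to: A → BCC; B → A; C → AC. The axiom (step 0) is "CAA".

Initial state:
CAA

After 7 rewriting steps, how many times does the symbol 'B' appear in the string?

121

0) CAA
1) ACBCCBCC
2) BCCACAACACAACAC
3) AACACBCCACBCCBCCACBCCACBCCBCCACBCCAC
4) BCCBCCACBCCACAACACBCCACAACACAACACBCCACAACACBCCACAACACAACACBCCACAACACBCCAC
5) AACACAACACBCCACAACACBCCACBCCBCCACBCCACAACACBCCACBCCBCCACBC…CCBCCACBCCACBCCBCCACBCCACAACACBCCACBCCBCCACBCCACAACACBCCAC  (len 166)
6) BCCBCCACBCCACBCCBCCACBCCACAACACBCCACBCCBCCACBCCACAACACBCCA…AACACBCCACAACACAACACBCCACAACACBCCACBCCBCCACBCCACAACACBCCAC  (len 349)
7) AACACAACACBCCACAACACBCCACAACACAACACBCCACAACACBCCACBCCBCCAC…AACACBCCACAACACAACACBCCACAACACBCCACBCCBCCACBCCACAACACBCCAC  (len 774)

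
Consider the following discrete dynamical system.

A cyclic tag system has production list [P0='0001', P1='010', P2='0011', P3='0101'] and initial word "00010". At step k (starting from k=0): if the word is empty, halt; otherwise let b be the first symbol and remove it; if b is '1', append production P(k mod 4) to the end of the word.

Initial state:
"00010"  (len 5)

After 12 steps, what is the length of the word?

t=0: "00010"  (len 5)
t=1: "0010"  (len 4)
t=2: "010"  (len 3)
t=3: "10"  (len 2)
t=4: "00101"  (len 5)
t=5: "0101"  (len 4)
t=6: "101"  (len 3)
t=7: "010011"  (len 6)
t=8: "10011"  (len 5)
t=9: "00110001"  (len 8)
t=10: "0110001"  (len 7)
t=11: "110001"  (len 6)
t=12: "100010101"  (len 9)

9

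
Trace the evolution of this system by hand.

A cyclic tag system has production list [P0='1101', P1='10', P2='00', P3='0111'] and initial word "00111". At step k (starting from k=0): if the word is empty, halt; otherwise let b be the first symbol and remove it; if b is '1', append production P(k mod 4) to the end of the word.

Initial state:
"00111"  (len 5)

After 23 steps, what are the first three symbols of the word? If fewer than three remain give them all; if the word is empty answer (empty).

011

t=0: "00111"  (len 5)
t=1: "0111"  (len 4)
t=2: "111"  (len 3)
t=3: "1100"  (len 4)
t=4: "1000111"  (len 7)
t=5: "0001111101"  (len 10)
t=6: "001111101"  (len 9)
t=7: "01111101"  (len 8)
t=8: "1111101"  (len 7)
t=9: "1111011101"  (len 10)
t=10: "11101110110"  (len 11)
t=11: "110111011000"  (len 12)
t=12: "101110110000111"  (len 15)
t=13: "011101100001111101"  (len 18)
t=14: "11101100001111101"  (len 17)
t=15: "110110000111110100"  (len 18)
t=16: "101100001111101000111"  (len 21)
t=17: "011000011111010001111101"  (len 24)
t=18: "11000011111010001111101"  (len 23)
t=19: "100001111101000111110100"  (len 24)
t=20: "000011111010001111101000111"  (len 27)
t=21: "00011111010001111101000111"  (len 26)
t=22: "0011111010001111101000111"  (len 25)
t=23: "011111010001111101000111"  (len 24)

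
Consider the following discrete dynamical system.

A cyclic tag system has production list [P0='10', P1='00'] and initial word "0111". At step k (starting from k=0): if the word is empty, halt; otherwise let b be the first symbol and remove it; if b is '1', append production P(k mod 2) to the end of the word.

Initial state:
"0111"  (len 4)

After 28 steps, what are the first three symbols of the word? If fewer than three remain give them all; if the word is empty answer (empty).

[0] "0111"  (len 4)
[1] "111"  (len 3)
[2] "1100"  (len 4)
[3] "10010"  (len 5)
[4] "001000"  (len 6)
[5] "01000"  (len 5)
[6] "1000"  (len 4)
[7] "00010"  (len 5)
[8] "0010"  (len 4)
[9] "010"  (len 3)
[10] "10"  (len 2)
[11] "010"  (len 3)
[12] "10"  (len 2)
[13] "010"  (len 3)
[14] "10"  (len 2)
[15] "010"  (len 3)
[16] "10"  (len 2)
[17] "010"  (len 3)
[18] "10"  (len 2)
[19] "010"  (len 3)
[20] "10"  (len 2)
[21] "010"  (len 3)
[22] "10"  (len 2)
[23] "010"  (len 3)
[24] "10"  (len 2)
[25] "010"  (len 3)
[26] "10"  (len 2)
[27] "010"  (len 3)
[28] "10"  (len 2)

10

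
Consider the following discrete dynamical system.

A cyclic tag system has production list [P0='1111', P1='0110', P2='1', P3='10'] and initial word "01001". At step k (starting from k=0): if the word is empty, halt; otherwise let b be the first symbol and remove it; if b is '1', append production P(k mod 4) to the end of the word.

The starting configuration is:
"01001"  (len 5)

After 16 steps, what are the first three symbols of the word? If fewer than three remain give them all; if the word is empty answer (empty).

0) "01001"  (len 5)
1) "1001"  (len 4)
2) "0010110"  (len 7)
3) "010110"  (len 6)
4) "10110"  (len 5)
5) "01101111"  (len 8)
6) "1101111"  (len 7)
7) "1011111"  (len 7)
8) "01111110"  (len 8)
9) "1111110"  (len 7)
10) "1111100110"  (len 10)
11) "1111001101"  (len 10)
12) "11100110110"  (len 11)
13) "11001101101111"  (len 14)
14) "10011011011110110"  (len 17)
15) "00110110111101101"  (len 17)
16) "0110110111101101"  (len 16)

011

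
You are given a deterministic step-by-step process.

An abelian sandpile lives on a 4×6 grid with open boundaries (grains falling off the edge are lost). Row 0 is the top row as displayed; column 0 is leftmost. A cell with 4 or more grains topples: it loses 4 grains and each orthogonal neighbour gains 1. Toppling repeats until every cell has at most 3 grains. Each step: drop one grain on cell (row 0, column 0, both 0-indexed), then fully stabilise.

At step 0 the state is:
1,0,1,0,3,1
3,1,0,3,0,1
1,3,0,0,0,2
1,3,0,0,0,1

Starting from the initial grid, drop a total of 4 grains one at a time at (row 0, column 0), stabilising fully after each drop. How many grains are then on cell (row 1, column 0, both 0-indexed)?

0

0) 1,0,1,0,3,1
3,1,0,3,0,1
1,3,0,0,0,2
1,3,0,0,0,1
1) 2,0,1,0,3,1
3,1,0,3,0,1
1,3,0,0,0,2
1,3,0,0,0,1
2) 3,0,1,0,3,1
3,1,0,3,0,1
1,3,0,0,0,2
1,3,0,0,0,1
3) 1,1,1,0,3,1
0,2,0,3,0,1
2,3,0,0,0,2
1,3,0,0,0,1
4) 2,1,1,0,3,1
0,2,0,3,0,1
2,3,0,0,0,2
1,3,0,0,0,1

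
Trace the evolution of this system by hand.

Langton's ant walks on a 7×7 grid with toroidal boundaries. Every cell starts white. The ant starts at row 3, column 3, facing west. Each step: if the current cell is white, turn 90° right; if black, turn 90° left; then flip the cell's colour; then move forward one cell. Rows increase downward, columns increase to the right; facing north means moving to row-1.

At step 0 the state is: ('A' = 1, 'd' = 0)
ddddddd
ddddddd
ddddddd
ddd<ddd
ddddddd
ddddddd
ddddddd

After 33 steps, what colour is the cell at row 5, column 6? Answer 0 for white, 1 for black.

1

t=0: ddddddd
ddddddd
ddddddd
ddd<ddd
ddddddd
ddddddd
ddddddd
t=1: ddddddd
ddddddd
ddd^ddd
dddAddd
ddddddd
ddddddd
ddddddd
t=2: ddddddd
ddddddd
dddA>dd
dddAddd
ddddddd
ddddddd
ddddddd
t=3: ddddddd
ddddddd
dddAAdd
dddAvdd
ddddddd
ddddddd
ddddddd
t=4: ddddddd
ddddddd
dddAAdd
ddd<Add
ddddddd
ddddddd
ddddddd
t=5: ddddddd
ddddddd
dddAAdd
ddddAdd
dddvddd
ddddddd
ddddddd
t=6: ddddddd
ddddddd
dddAAdd
ddddAdd
dd<Addd
ddddddd
ddddddd
t=7: ddddddd
ddddddd
dddAAdd
dd^dAdd
ddAAddd
ddddddd
ddddddd
t=8: ddddddd
ddddddd
dddAAdd
ddA>Add
ddAAddd
ddddddd
ddddddd
t=9: ddddddd
ddddddd
dddAAdd
ddAAAdd
ddAvddd
ddddddd
ddddddd
t=10: ddddddd
ddddddd
dddAAdd
ddAAAdd
ddAd>dd
ddddddd
ddddddd
t=11: ddddddd
ddddddd
dddAAdd
ddAAAdd
ddAdAdd
ddddvdd
ddddddd
t=12: ddddddd
ddddddd
dddAAdd
ddAAAdd
ddAdAdd
ddd<Add
ddddddd
t=13: ddddddd
ddddddd
dddAAdd
ddAAAdd
ddA^Add
dddAAdd
ddddddd
t=14: ddddddd
ddddddd
dddAAdd
ddAAAdd
ddAA>dd
dddAAdd
ddddddd
t=15: ddddddd
ddddddd
dddAAdd
ddAA^dd
ddAAddd
dddAAdd
ddddddd
t=16: ddddddd
ddddddd
dddAAdd
ddA<ddd
ddAAddd
dddAAdd
ddddddd
t=17: ddddddd
ddddddd
dddAAdd
ddAdddd
ddAvddd
dddAAdd
ddddddd
t=18: ddddddd
ddddddd
dddAAdd
ddAdddd
ddAd>dd
dddAAdd
ddddddd
t=19: ddddddd
ddddddd
dddAAdd
ddAdddd
ddAdAdd
dddAvdd
ddddddd
t=20: ddddddd
ddddddd
dddAAdd
ddAdddd
ddAdAdd
dddAd>d
ddddddd
t=21: ddddddd
ddddddd
dddAAdd
ddAdddd
ddAdAdd
dddAdAd
dddddvd
t=22: ddddddd
ddddddd
dddAAdd
ddAdddd
ddAdAdd
dddAdAd
dddd<Ad
t=23: ddddddd
ddddddd
dddAAdd
ddAdddd
ddAdAdd
dddA^Ad
ddddAAd
t=24: ddddddd
ddddddd
dddAAdd
ddAdddd
ddAdAdd
dddAA>d
ddddAAd
t=25: ddddddd
ddddddd
dddAAdd
ddAdddd
ddAdA^d
dddAAdd
ddddAAd
t=26: ddddddd
ddddddd
dddAAdd
ddAdddd
ddAdAA>
dddAAdd
ddddAAd
t=27: ddddddd
ddddddd
dddAAdd
ddAdddd
ddAdAAA
dddAAdv
ddddAAd
t=28: ddddddd
ddddddd
dddAAdd
ddAdddd
ddAdAAA
dddAA<A
ddddAAd
t=29: ddddddd
ddddddd
dddAAdd
ddAdddd
ddAdA^A
dddAAAA
ddddAAd
t=30: ddddddd
ddddddd
dddAAdd
ddAdddd
ddAd<dA
dddAAAA
ddddAAd
t=31: ddddddd
ddddddd
dddAAdd
ddAdddd
ddAdddA
dddAvAA
ddddAAd
t=32: ddddddd
ddddddd
dddAAdd
ddAdddd
ddAdddA
dddAd>A
ddddAAd
t=33: ddddddd
ddddddd
dddAAdd
ddAdddd
ddAdd^A
dddAddA
ddddAAd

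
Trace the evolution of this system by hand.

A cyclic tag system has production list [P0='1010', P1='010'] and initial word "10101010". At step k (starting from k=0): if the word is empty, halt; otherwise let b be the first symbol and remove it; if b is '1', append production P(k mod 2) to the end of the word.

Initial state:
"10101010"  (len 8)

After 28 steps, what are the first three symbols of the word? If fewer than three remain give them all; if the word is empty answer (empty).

101

gen 0: "10101010"  (len 8)
gen 1: "01010101010"  (len 11)
gen 2: "1010101010"  (len 10)
gen 3: "0101010101010"  (len 13)
gen 4: "101010101010"  (len 12)
gen 5: "010101010101010"  (len 15)
gen 6: "10101010101010"  (len 14)
gen 7: "01010101010101010"  (len 17)
gen 8: "1010101010101010"  (len 16)
gen 9: "0101010101010101010"  (len 19)
gen 10: "101010101010101010"  (len 18)
gen 11: "010101010101010101010"  (len 21)
gen 12: "10101010101010101010"  (len 20)
gen 13: "01010101010101010101010"  (len 23)
gen 14: "1010101010101010101010"  (len 22)
gen 15: "0101010101010101010101010"  (len 25)
gen 16: "101010101010101010101010"  (len 24)
gen 17: "010101010101010101010101010"  (len 27)
gen 18: "10101010101010101010101010"  (len 26)
gen 19: "01010101010101010101010101010"  (len 29)
gen 20: "1010101010101010101010101010"  (len 28)
gen 21: "0101010101010101010101010101010"  (len 31)
gen 22: "101010101010101010101010101010"  (len 30)
gen 23: "010101010101010101010101010101010"  (len 33)
gen 24: "10101010101010101010101010101010"  (len 32)
gen 25: "01010101010101010101010101010101010"  (len 35)
gen 26: "1010101010101010101010101010101010"  (len 34)
gen 27: "0101010101010101010101010101010101010"  (len 37)
gen 28: "101010101010101010101010101010101010"  (len 36)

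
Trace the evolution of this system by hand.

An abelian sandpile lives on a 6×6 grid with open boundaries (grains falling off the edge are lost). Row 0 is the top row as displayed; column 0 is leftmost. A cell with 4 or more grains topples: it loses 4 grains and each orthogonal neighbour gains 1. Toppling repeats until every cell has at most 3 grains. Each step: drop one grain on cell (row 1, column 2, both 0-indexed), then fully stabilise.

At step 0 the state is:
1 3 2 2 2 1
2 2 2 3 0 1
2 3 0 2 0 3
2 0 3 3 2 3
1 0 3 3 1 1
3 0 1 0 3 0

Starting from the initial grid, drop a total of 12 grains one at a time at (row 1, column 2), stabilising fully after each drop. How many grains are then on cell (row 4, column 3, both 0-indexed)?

step 0: 1 3 2 2 2 1
2 2 2 3 0 1
2 3 0 2 0 3
2 0 3 3 2 3
1 0 3 3 1 1
3 0 1 0 3 0
step 1: 1 3 2 2 2 1
2 2 3 3 0 1
2 3 0 2 0 3
2 0 3 3 2 3
1 0 3 3 1 1
3 0 1 0 3 0
step 2: 1 3 3 3 2 1
2 3 1 0 1 1
2 3 1 3 0 3
2 0 3 3 2 3
1 0 3 3 1 1
3 0 1 0 3 0
step 3: 1 3 3 3 2 1
2 3 2 0 1 1
2 3 1 3 0 3
2 0 3 3 2 3
1 0 3 3 1 1
3 0 1 0 3 0
step 4: 1 3 3 3 2 1
2 3 3 0 1 1
2 3 1 3 0 3
2 0 3 3 2 3
1 0 3 3 1 1
3 0 1 0 3 0
step 5: 2 1 2 0 3 1
3 2 2 2 1 1
3 0 3 3 0 3
2 1 3 3 2 3
1 0 3 3 1 1
3 0 1 0 3 0
step 6: 2 1 2 0 3 1
3 2 3 2 1 1
3 0 3 3 0 3
2 1 3 3 2 3
1 0 3 3 1 1
3 0 1 0 3 0
step 7: 2 1 3 1 3 1
3 3 2 0 2 1
3 1 2 2 1 3
2 2 2 2 3 3
1 1 1 1 2 1
3 0 2 1 3 0
step 8: 2 1 3 1 3 1
3 3 3 0 2 1
3 1 2 2 1 3
2 2 2 2 3 3
1 1 1 1 2 1
3 0 2 1 3 0
step 9: 3 3 0 2 3 1
1 1 2 1 2 1
0 3 3 2 1 3
3 2 2 2 3 3
1 1 1 1 2 1
3 0 2 1 3 0
step 10: 3 3 0 2 3 1
1 1 3 1 2 1
0 3 3 2 1 3
3 2 2 2 3 3
1 1 1 1 2 1
3 0 2 1 3 0
step 11: 3 3 1 2 3 1
1 3 1 2 2 1
1 0 1 3 1 3
3 3 3 2 3 3
1 1 1 1 2 1
3 0 2 1 3 0
step 12: 3 3 1 2 3 1
1 3 2 2 2 1
1 0 1 3 1 3
3 3 3 2 3 3
1 1 1 1 2 1
3 0 2 1 3 0

1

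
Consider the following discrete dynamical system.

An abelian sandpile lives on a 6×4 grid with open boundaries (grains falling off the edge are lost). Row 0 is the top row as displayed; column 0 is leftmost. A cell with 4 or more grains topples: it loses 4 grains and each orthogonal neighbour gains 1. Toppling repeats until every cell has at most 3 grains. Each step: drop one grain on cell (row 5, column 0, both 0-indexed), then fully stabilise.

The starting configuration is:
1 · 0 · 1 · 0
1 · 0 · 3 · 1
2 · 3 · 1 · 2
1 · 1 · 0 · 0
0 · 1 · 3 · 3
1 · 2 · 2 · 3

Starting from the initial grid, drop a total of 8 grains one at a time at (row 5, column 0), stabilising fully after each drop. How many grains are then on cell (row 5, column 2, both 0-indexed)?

t=0: 1 · 0 · 1 · 0
1 · 0 · 3 · 1
2 · 3 · 1 · 2
1 · 1 · 0 · 0
0 · 1 · 3 · 3
1 · 2 · 2 · 3
t=1: 1 · 0 · 1 · 0
1 · 0 · 3 · 1
2 · 3 · 1 · 2
1 · 1 · 0 · 0
0 · 1 · 3 · 3
2 · 2 · 2 · 3
t=2: 1 · 0 · 1 · 0
1 · 0 · 3 · 1
2 · 3 · 1 · 2
1 · 1 · 0 · 0
0 · 1 · 3 · 3
3 · 2 · 2 · 3
t=3: 1 · 0 · 1 · 0
1 · 0 · 3 · 1
2 · 3 · 1 · 2
1 · 1 · 0 · 0
1 · 1 · 3 · 3
0 · 3 · 2 · 3
t=4: 1 · 0 · 1 · 0
1 · 0 · 3 · 1
2 · 3 · 1 · 2
1 · 1 · 0 · 0
1 · 1 · 3 · 3
1 · 3 · 2 · 3
t=5: 1 · 0 · 1 · 0
1 · 0 · 3 · 1
2 · 3 · 1 · 2
1 · 1 · 0 · 0
1 · 1 · 3 · 3
2 · 3 · 2 · 3
t=6: 1 · 0 · 1 · 0
1 · 0 · 3 · 1
2 · 3 · 1 · 2
1 · 1 · 0 · 0
1 · 1 · 3 · 3
3 · 3 · 2 · 3
t=7: 1 · 0 · 1 · 0
1 · 0 · 3 · 1
2 · 3 · 1 · 2
1 · 1 · 0 · 0
2 · 2 · 3 · 3
1 · 0 · 3 · 3
t=8: 1 · 0 · 1 · 0
1 · 0 · 3 · 1
2 · 3 · 1 · 2
1 · 1 · 0 · 0
2 · 2 · 3 · 3
2 · 0 · 3 · 3

3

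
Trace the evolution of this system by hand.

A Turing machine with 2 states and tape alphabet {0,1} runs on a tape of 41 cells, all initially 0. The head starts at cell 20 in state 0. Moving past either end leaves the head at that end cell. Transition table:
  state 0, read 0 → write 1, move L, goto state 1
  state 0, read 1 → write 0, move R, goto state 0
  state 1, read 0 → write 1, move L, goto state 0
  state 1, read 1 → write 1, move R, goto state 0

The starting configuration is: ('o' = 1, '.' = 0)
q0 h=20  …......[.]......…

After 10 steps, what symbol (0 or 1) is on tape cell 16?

1

[0] q0 h=20  …......[.]......…
[1] q1 h=19  …......[.]o.....…
[2] q0 h=18  …......[.]oo....…
[3] q1 h=17  …......[.]ooo...…
[4] q0 h=16  …......[.]oooo..…
[5] q1 h=15  …......[.]ooooo.…
[6] q0 h=14  …......[.]oooooo…
[7] q1 h=13  …......[.]oooooo…
[8] q0 h=12  …......[.]oooooo…
[9] q1 h=11  …......[.]oooooo…
[10] q0 h=10  …......[.]oooooo…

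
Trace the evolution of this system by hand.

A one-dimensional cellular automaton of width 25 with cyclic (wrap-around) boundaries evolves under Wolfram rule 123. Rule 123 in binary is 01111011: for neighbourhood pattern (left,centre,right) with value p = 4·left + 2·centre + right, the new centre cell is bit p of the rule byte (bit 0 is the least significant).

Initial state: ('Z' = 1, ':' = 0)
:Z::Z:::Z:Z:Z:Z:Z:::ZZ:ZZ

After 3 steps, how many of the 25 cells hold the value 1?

18

[0] :Z::Z:::Z:Z:Z:Z:Z:::ZZ:ZZ
[1] Z:ZZ:ZZZ:Z:Z:Z:Z:ZZZZZZZZ
[2] ZZZZZZ:ZZ:Z:Z:Z:ZZ:::::::
[3] Z::::ZZZZZ:Z:Z:ZZZZZZZZZZ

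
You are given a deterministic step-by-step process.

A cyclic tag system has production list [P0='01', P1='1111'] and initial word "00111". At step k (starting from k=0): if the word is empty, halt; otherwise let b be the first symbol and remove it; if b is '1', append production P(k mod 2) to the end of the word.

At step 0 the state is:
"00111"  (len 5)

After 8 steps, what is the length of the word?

11

k=0  "00111"  (len 5)
k=1  "0111"  (len 4)
k=2  "111"  (len 3)
k=3  "1101"  (len 4)
k=4  "1011111"  (len 7)
k=5  "01111101"  (len 8)
k=6  "1111101"  (len 7)
k=7  "11110101"  (len 8)
k=8  "11101011111"  (len 11)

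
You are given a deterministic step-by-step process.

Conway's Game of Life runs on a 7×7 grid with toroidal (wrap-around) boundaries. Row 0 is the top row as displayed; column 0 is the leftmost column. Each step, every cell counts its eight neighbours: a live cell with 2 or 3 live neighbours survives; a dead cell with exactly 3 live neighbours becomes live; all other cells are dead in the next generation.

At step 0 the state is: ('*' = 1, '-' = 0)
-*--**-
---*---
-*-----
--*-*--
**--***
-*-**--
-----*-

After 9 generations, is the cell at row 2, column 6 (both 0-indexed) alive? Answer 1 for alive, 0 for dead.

t=0: -*--**-
---*---
-*-----
--*-*--
**--***
-*-**--
-----*-
t=1: ----**-
--*-*--
--**---
--***-*
**----*
-***---
--**-*-
t=2: --*--*-
--*-**-
-*---*-
----***
----***
---**-*
-*---*-
t=3: -***-**
-******
---*---
*------
*------
*--*--*
--**-**
t=4: -------
-*----*
**-*-**
-------
**-----
******-
-------
t=5: -------
-**--**
-**--**
--*----
*--**-*
*-***-*
-****--
t=6: *---**-
-**--**
---*-**
--*-*--
*---*-*
------*
**--**-
t=7: --**---
-***---
**-*--*
*---*--
*--*--*
-*--*--
**--*--
t=8: *---*--
----*--
---**-*
--****-
**-****
-******
**--*--
t=9: **-***-
----*--
--*----
-*-----
-------
-------
-------

0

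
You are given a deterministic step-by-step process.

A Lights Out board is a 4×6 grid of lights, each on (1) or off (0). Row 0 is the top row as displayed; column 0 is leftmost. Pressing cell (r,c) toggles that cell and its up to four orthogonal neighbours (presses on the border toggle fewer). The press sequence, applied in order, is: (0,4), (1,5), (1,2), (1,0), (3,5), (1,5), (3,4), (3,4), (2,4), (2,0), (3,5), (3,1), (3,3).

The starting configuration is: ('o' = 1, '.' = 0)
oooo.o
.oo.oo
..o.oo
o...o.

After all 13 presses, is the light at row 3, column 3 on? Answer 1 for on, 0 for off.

1

step 0: oooo.o
.oo.oo
..o.oo
o...o.
step 1: ooo.o.
.oo..o
..o.oo
o...o.
step 2: ooo.oo
.oo.o.
..o.o.
o...o.
step 3: oo..oo
...oo.
....o.
o...o.
step 4: .o..oo
oo.oo.
o...o.
o...o.
step 5: .o..oo
oo.oo.
o...oo
o....o
step 6: .o..o.
oo.o.o
o...o.
o....o
step 7: .o..o.
oo.o.o
o.....
o..oo.
step 8: .o..o.
oo.o.o
o...o.
o....o
step 9: .o..o.
oo.ooo
o..o.o
o...oo
step 10: .o..o.
.o.ooo
.o.o.o
....oo
step 11: .o..o.
.o.ooo
.o.o..
......
step 12: .o..o.
.o.ooo
...o..
ooo...
step 13: .o..o.
.o.ooo
......
oo.oo.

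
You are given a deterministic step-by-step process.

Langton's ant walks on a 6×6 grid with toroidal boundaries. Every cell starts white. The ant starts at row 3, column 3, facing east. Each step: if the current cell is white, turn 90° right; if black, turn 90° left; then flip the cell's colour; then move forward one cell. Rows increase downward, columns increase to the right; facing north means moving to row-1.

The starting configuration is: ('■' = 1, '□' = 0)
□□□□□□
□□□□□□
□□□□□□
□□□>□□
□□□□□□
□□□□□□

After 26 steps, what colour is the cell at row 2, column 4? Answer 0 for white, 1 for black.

t=0: □□□□□□
□□□□□□
□□□□□□
□□□>□□
□□□□□□
□□□□□□
t=1: □□□□□□
□□□□□□
□□□□□□
□□□■□□
□□□v□□
□□□□□□
t=2: □□□□□□
□□□□□□
□□□□□□
□□□■□□
□□<■□□
□□□□□□
t=3: □□□□□□
□□□□□□
□□□□□□
□□^■□□
□□■■□□
□□□□□□
t=4: □□□□□□
□□□□□□
□□□□□□
□□■>□□
□□■■□□
□□□□□□
t=5: □□□□□□
□□□□□□
□□□^□□
□□■□□□
□□■■□□
□□□□□□
t=6: □□□□□□
□□□□□□
□□□■>□
□□■□□□
□□■■□□
□□□□□□
t=7: □□□□□□
□□□□□□
□□□■■□
□□■□v□
□□■■□□
□□□□□□
t=8: □□□□□□
□□□□□□
□□□■■□
□□■<■□
□□■■□□
□□□□□□
t=9: □□□□□□
□□□□□□
□□□^■□
□□■■■□
□□■■□□
□□□□□□
t=10: □□□□□□
□□□□□□
□□<□■□
□□■■■□
□□■■□□
□□□□□□
t=11: □□□□□□
□□^□□□
□□■□■□
□□■■■□
□□■■□□
□□□□□□
t=12: □□□□□□
□□■>□□
□□■□■□
□□■■■□
□□■■□□
□□□□□□
t=13: □□□□□□
□□■■□□
□□■v■□
□□■■■□
□□■■□□
□□□□□□
t=14: □□□□□□
□□■■□□
□□<■■□
□□■■■□
□□■■□□
□□□□□□
t=15: □□□□□□
□□■■□□
□□□■■□
□□v■■□
□□■■□□
□□□□□□
t=16: □□□□□□
□□■■□□
□□□■■□
□□□>■□
□□■■□□
□□□□□□
t=17: □□□□□□
□□■■□□
□□□^■□
□□□□■□
□□■■□□
□□□□□□
t=18: □□□□□□
□□■■□□
□□<□■□
□□□□■□
□□■■□□
□□□□□□
t=19: □□□□□□
□□^■□□
□□■□■□
□□□□■□
□□■■□□
□□□□□□
t=20: □□□□□□
□<□■□□
□□■□■□
□□□□■□
□□■■□□
□□□□□□
t=21: □^□□□□
□■□■□□
□□■□■□
□□□□■□
□□■■□□
□□□□□□
t=22: □■>□□□
□■□■□□
□□■□■□
□□□□■□
□□■■□□
□□□□□□
t=23: □■■□□□
□■v■□□
□□■□■□
□□□□■□
□□■■□□
□□□□□□
t=24: □■■□□□
□<■■□□
□□■□■□
□□□□■□
□□■■□□
□□□□□□
t=25: □■■□□□
□□■■□□
□v■□■□
□□□□■□
□□■■□□
□□□□□□
t=26: □■■□□□
□□■■□□
<■■□■□
□□□□■□
□□■■□□
□□□□□□

1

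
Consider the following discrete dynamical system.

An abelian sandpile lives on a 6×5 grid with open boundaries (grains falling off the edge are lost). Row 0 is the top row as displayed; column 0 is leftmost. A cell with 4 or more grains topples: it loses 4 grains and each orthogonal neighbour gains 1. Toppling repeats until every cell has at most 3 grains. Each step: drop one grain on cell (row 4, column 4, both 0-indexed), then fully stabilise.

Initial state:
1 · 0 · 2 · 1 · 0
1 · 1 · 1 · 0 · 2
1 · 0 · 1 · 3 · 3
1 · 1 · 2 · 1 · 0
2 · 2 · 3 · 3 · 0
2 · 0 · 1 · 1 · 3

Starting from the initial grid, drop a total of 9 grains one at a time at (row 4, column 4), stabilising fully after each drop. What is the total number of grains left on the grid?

[0] 1 · 0 · 2 · 1 · 0
1 · 1 · 1 · 0 · 2
1 · 0 · 1 · 3 · 3
1 · 1 · 2 · 1 · 0
2 · 2 · 3 · 3 · 0
2 · 0 · 1 · 1 · 3
[1] 1 · 0 · 2 · 1 · 0
1 · 1 · 1 · 0 · 2
1 · 0 · 1 · 3 · 3
1 · 1 · 2 · 1 · 0
2 · 2 · 3 · 3 · 1
2 · 0 · 1 · 1 · 3
[2] 1 · 0 · 2 · 1 · 0
1 · 1 · 1 · 0 · 2
1 · 0 · 1 · 3 · 3
1 · 1 · 2 · 1 · 0
2 · 2 · 3 · 3 · 2
2 · 0 · 1 · 1 · 3
[3] 1 · 0 · 2 · 1 · 0
1 · 1 · 1 · 0 · 2
1 · 0 · 1 · 3 · 3
1 · 1 · 2 · 1 · 0
2 · 2 · 3 · 3 · 3
2 · 0 · 1 · 1 · 3
[4] 1 · 0 · 2 · 1 · 0
1 · 1 · 1 · 0 · 2
1 · 0 · 1 · 3 · 3
1 · 1 · 3 · 2 · 1
2 · 3 · 0 · 1 · 2
2 · 0 · 2 · 3 · 0
[5] 1 · 0 · 2 · 1 · 0
1 · 1 · 1 · 0 · 2
1 · 0 · 1 · 3 · 3
1 · 1 · 3 · 2 · 1
2 · 3 · 0 · 1 · 3
2 · 0 · 2 · 3 · 0
[6] 1 · 0 · 2 · 1 · 0
1 · 1 · 1 · 0 · 2
1 · 0 · 1 · 3 · 3
1 · 1 · 3 · 2 · 2
2 · 3 · 0 · 2 · 0
2 · 0 · 2 · 3 · 1
[7] 1 · 0 · 2 · 1 · 0
1 · 1 · 1 · 0 · 2
1 · 0 · 1 · 3 · 3
1 · 1 · 3 · 2 · 2
2 · 3 · 0 · 2 · 1
2 · 0 · 2 · 3 · 1
[8] 1 · 0 · 2 · 1 · 0
1 · 1 · 1 · 0 · 2
1 · 0 · 1 · 3 · 3
1 · 1 · 3 · 2 · 2
2 · 3 · 0 · 2 · 2
2 · 0 · 2 · 3 · 1
[9] 1 · 0 · 2 · 1 · 0
1 · 1 · 1 · 0 · 2
1 · 0 · 1 · 3 · 3
1 · 1 · 3 · 2 · 2
2 · 3 · 0 · 2 · 3
2 · 0 · 2 · 3 · 1

44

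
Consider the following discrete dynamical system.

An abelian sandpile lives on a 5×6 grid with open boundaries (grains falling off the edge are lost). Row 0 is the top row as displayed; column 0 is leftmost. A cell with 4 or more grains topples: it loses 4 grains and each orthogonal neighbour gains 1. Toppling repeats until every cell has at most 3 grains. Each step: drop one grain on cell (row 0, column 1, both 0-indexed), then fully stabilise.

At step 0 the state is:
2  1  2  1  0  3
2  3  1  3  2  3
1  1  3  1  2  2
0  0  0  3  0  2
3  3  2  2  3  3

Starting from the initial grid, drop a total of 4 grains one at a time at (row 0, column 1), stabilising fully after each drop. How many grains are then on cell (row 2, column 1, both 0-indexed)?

2

[0] 2  1  2  1  0  3
2  3  1  3  2  3
1  1  3  1  2  2
0  0  0  3  0  2
3  3  2  2  3  3
[1] 2  2  2  1  0  3
2  3  1  3  2  3
1  1  3  1  2  2
0  0  0  3  0  2
3  3  2  2  3  3
[2] 2  3  2  1  0  3
2  3  1  3  2  3
1  1  3  1  2  2
0  0  0  3  0  2
3  3  2  2  3  3
[3] 3  1  3  1  0  3
3  0  2  3  2  3
1  2  3  1  2  2
0  0  0  3  0  2
3  3  2  2  3  3
[4] 3  2  3  1  0  3
3  0  2  3  2  3
1  2  3  1  2  2
0  0  0  3  0  2
3  3  2  2  3  3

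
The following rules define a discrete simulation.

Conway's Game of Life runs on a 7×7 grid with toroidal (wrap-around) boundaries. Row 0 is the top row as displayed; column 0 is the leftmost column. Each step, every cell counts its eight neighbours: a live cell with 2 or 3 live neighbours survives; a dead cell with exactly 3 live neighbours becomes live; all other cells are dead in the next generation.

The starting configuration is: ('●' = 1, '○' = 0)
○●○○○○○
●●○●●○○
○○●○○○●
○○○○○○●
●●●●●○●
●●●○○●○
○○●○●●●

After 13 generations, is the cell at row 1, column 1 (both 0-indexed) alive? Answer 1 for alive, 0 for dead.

gen 0: ○●○○○○○
●●○●●○○
○○●○○○●
○○○○○○●
●●●●●○●
●●●○○●○
○○●○●●●
gen 1: ○●○○○○●
●●○●○○○
○●●●○●●
○○○○○○●
○○○●●○○
○○○○○○○
○○●●●●●
gen 2: ○●○○○○●
○○○●●●○
○●○●●●●
●○○○○○●
○○○○○○○
○○●○○○○
●○●●●●●
gen 3: ○●○○○○○
○○○●○○○
○○●●○○○
●○○○●○●
○○○○○○○
○●●○●●●
●○●●●●●
gen 4: ●●○○○●●
○○○●○○○
○○●●●○○
○○○●○○○
○●○●●○○
○●●○○○○
○○○○○○○
gen 5: ●○○○○○●
●●○●○●●
○○●○●○○
○○○○○○○
○●○●●○○
○●●●○○○
○○●○○○●
gen 6: ○○●○○○○
○●●●●●○
●●●●●●●
○○●○●○○
○●○●●○○
●●○○●○○
○○●●○○●
gen 7: ○○○○○●○
○○○○○○○
●○○○○○●
○○○○○○●
●●○○●●○
●●○○●●○
●○●●○○○
gen 8: ○○○○○○○
○○○○○○●
●○○○○○●
○●○○○○○
○●○○●○○
○○○○○●○
●○●●○●○
gen 9: ○○○○○○●
●○○○○○●
●○○○○○●
○●○○○○○
○○○○○○○
○●●●○●●
○○○○●○●
gen 10: ○○○○○○●
○○○○○●○
○●○○○○●
●○○○○○○
●●○○○○○
●○●●●●●
○○●●●○●
gen 11: ○○○●●○●
●○○○○●●
●○○○○○●
○○○○○○●
○○●●●●○
○○○○○○○
○●●○○○○
gen 12: ○●●●●○●
○○○○●○○
○○○○○○○
●○○●●○●
○○○●●●○
○●○○●○○
○○●●○○○
gen 13: ○●○○●●○
○○●○●●○
○○○●●●○
○○○●○○●
●○●○○○●
○○○○○●○
●○○○○●○

0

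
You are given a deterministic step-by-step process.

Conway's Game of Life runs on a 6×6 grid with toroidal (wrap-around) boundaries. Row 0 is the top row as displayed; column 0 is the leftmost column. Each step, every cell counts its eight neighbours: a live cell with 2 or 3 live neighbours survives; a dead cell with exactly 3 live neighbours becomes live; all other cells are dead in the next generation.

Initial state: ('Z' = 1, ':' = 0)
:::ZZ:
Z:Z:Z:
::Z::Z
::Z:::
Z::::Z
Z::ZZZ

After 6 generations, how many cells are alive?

0) :::ZZ:
Z:Z:Z:
::Z::Z
::Z:::
Z::::Z
Z::ZZZ
1) ZZZ:::
:ZZ:Z:
::Z::Z
ZZ:::Z
ZZ:Z::
Z::Z::
2) Z::::Z
:::::Z
::ZZZZ
::::ZZ
::::Z:
:::Z:Z
3) Z::::Z
:::Z::
Z::Z::
::::::
:::Z::
Z::::Z
4) Z:::ZZ
Z:::ZZ
::::::
::::::
::::::
Z:::ZZ
5) :Z:Z::
Z:::Z:
:::::Z
::::::
:::::Z
Z:::Z:
6) ZZ:ZZ:
Z:::ZZ
:::::Z
::::::
:::::Z
Z:::ZZ

12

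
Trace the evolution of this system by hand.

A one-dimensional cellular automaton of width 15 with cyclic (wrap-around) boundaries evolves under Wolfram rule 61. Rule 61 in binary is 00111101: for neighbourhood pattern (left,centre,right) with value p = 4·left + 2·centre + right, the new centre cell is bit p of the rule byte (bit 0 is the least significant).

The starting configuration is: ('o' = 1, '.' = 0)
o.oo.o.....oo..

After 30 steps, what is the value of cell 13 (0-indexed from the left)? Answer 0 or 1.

step 0: o.oo.o.....oo..
step 1: ooo.oooooo.o.o.
step 2: o..oo.....ooooo
step 3: .o.o.oooo.o....
step 4: .ooooo...oooooo
step 5: oo....oo.o.....
step 6: o.ooo.o.oooooo.
step 7: ooo..oooo.....o
step 8: ...o.o...oooo.o
step 9: oo.ooooo.o...oo
step 10: ..oo....oooo.o.
step 11: o.o.ooo.o...ooo
step 12: .oooo..oooo.o..
step 13: .o...o.o...oooo
step 14: oooo.ooooo.o...
step 15: o...oo....oooo.
step 16: ooo.o.ooo.o...o
step 17: ...oooo..oooo.o
step 18: oo.o...o.o...oo
step 19: ..oooo.ooooo.o.
step 20: o.o...oo....ooo
step 21: .oooo.o.ooo.o..
step 22: .o...oooo..oooo
step 23: oooo.o...o.o...
step 24: o...oooo.ooooo.
step 25: ooo.o...oo....o
step 26: ...oooo.o.ooo.o
step 27: oo.o...oooo..oo
step 28: ..oooo.o...o.o.
step 29: o.o...oooo.oooo
step 30: .oooo.o...oo...

0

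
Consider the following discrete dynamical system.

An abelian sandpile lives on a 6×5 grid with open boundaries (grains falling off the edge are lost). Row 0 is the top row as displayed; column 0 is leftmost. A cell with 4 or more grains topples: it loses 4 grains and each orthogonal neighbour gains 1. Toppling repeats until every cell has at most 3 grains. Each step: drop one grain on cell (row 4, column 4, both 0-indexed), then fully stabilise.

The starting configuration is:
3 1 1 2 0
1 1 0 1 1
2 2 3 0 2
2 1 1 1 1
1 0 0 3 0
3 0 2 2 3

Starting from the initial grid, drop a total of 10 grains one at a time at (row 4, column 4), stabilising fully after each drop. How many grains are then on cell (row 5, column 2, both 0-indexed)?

k=0  3 1 1 2 0
1 1 0 1 1
2 2 3 0 2
2 1 1 1 1
1 0 0 3 0
3 0 2 2 3
k=1  3 1 1 2 0
1 1 0 1 1
2 2 3 0 2
2 1 1 1 1
1 0 0 3 1
3 0 2 2 3
k=2  3 1 1 2 0
1 1 0 1 1
2 2 3 0 2
2 1 1 1 1
1 0 0 3 2
3 0 2 2 3
k=3  3 1 1 2 0
1 1 0 1 1
2 2 3 0 2
2 1 1 1 1
1 0 0 3 3
3 0 2 2 3
k=4  3 1 1 2 0
1 1 0 1 1
2 2 3 0 2
2 1 1 2 2
1 0 1 1 2
3 0 3 0 1
k=5  3 1 1 2 0
1 1 0 1 1
2 2 3 0 2
2 1 1 2 2
1 0 1 1 3
3 0 3 0 1
k=6  3 1 1 2 0
1 1 0 1 1
2 2 3 0 2
2 1 1 2 3
1 0 1 2 0
3 0 3 0 2
k=7  3 1 1 2 0
1 1 0 1 1
2 2 3 0 2
2 1 1 2 3
1 0 1 2 1
3 0 3 0 2
k=8  3 1 1 2 0
1 1 0 1 1
2 2 3 0 2
2 1 1 2 3
1 0 1 2 2
3 0 3 0 2
k=9  3 1 1 2 0
1 1 0 1 1
2 2 3 0 2
2 1 1 2 3
1 0 1 2 3
3 0 3 0 2
k=10  3 1 1 2 0
1 1 0 1 1
2 2 3 0 3
2 1 1 3 0
1 0 1 3 1
3 0 3 0 3

3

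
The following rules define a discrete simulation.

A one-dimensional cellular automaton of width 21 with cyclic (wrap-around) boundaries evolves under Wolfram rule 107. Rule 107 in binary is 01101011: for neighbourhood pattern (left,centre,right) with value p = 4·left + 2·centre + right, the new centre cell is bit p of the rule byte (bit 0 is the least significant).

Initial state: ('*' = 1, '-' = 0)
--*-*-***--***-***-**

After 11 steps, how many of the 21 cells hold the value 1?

k=0  --*-*-***--***-***-**
k=1  -*-*-**-*-**-***-****
k=2  *-*-****-*****-***--*
k=3  **-**--***---***-*-**
k=4  -****-**-*-***-**-**-
k=5  **--*****-**-*******-
k=6  **-**---******-----**
k=7  -****-***----*-*****-
k=8  **--***-*-***-**---*-
k=9  **-**-**-**-****-**-*
k=10  -************--******
k=11  **----------*-**----*

6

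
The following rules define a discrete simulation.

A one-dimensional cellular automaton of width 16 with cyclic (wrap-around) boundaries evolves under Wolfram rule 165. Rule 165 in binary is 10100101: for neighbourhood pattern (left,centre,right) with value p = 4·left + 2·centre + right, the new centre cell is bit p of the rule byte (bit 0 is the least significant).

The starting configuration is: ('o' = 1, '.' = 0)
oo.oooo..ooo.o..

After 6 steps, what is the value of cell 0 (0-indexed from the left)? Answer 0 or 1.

1

k=0  oo.oooo..ooo.o..
k=1  ..o.oo....o.oo..
k=2  o.oo...oo.oo...o
k=3  .o...o...o...o..
k=4  .o.o.o.o.o.o.o.o
k=5  oooooooooooooooo
k=6  oooooooooooooooo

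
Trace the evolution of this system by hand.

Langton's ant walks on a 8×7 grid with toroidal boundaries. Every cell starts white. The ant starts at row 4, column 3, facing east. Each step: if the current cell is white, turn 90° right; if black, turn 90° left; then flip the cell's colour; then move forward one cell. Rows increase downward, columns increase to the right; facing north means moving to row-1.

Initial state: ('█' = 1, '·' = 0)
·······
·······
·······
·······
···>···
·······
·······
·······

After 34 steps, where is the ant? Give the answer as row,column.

0) ·······
·······
·······
·······
···>···
·······
·······
·······
1) ·······
·······
·······
·······
···█···
···v···
·······
·······
2) ·······
·······
·······
·······
···█···
··<█···
·······
·······
3) ·······
·······
·······
·······
··^█···
··██···
·······
·······
4) ·······
·······
·······
·······
··█>···
··██···
·······
·······
5) ·······
·······
·······
···^···
··█····
··██···
·······
·······
6) ·······
·······
·······
···█>··
··█····
··██···
·······
·······
7) ·······
·······
·······
···██··
··█·v··
··██···
·······
·······
8) ·······
·······
·······
···██··
··█<█··
··██···
·······
·······
9) ·······
·······
·······
···^█··
··███··
··██···
·······
·······
10) ·······
·······
·······
··<·█··
··███··
··██···
·······
·······
11) ·······
·······
··^····
··█·█··
··███··
··██···
·······
·······
12) ·······
·······
··█>···
··█·█··
··███··
··██···
·······
·······
13) ·······
·······
··██···
··█v█··
··███··
··██···
·······
·······
14) ·······
·······
··██···
··<██··
··███··
··██···
·······
·······
15) ·······
·······
··██···
···██··
··v██··
··██···
·······
·······
16) ·······
·······
··██···
···██··
···>█··
··██···
·······
·······
17) ·······
·······
··██···
···^█··
····█··
··██···
·······
·······
18) ·······
·······
··██···
··<·█··
····█··
··██···
·······
·······
19) ·······
·······
··^█···
··█·█··
····█··
··██···
·······
·······
20) ·······
·······
·<·█···
··█·█··
····█··
··██···
·······
·······
21) ·······
·^·····
·█·█···
··█·█··
····█··
··██···
·······
·······
22) ·······
·█>····
·█·█···
··█·█··
····█··
··██···
·······
·······
23) ·······
·██····
·█v█···
··█·█··
····█··
··██···
·······
·······
24) ·······
·██····
·<██···
··█·█··
····█··
··██···
·······
·······
25) ·······
·██····
··██···
·v█·█··
····█··
··██···
·······
·······
26) ·······
·██····
··██···
<██·█··
····█··
··██···
·······
·······
27) ·······
·██····
^·██···
███·█··
····█··
··██···
·······
·······
28) ·······
·██····
█>██···
███·█··
····█··
··██···
·······
·······
29) ·······
·██····
████···
█v█·█··
····█··
··██···
·······
·······
30) ·······
·██····
████···
█·>·█··
····█··
··██···
·······
·······
31) ·······
·██····
██^█···
█···█··
····█··
··██···
·······
·······
32) ·······
·██····
█<·█···
█···█··
····█··
··██···
·······
·······
33) ·······
·██····
█··█···
█v··█··
····█··
··██···
·······
·······
34) ·······
·██····
█··█···
<█··█··
····█··
··██···
·······
·······

3,0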